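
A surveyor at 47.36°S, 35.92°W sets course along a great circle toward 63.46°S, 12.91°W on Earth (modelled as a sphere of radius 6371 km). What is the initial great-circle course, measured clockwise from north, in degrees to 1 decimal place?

150.1°

With φ₁ = -0.8266, φ₂ = -1.1076, Δλ = 0.4016 rad, the forward-azimuth formula gives
θ = atan2( sin Δλ cos φ₂ , cos φ₁ sin φ₂ − sin φ₁ cos φ₂ cos Δλ ) = atan2(0.1747, -0.3035) = 150.08°.
So the initial bearing is 150.1°.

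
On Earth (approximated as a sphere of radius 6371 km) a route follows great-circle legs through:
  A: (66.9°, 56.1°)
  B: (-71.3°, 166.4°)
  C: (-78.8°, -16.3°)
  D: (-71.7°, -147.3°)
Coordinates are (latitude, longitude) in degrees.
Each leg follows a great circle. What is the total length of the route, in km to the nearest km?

Leg A→B: central angle 2.7261 rad, distance 17367.8 km.
Leg B→C: central angle 0.5217 rad, distance 3323.8 km.
Leg C→D: central angle 0.4705 rad, distance 2997.7 km.
Total: 17367.8 + 3323.8 + 2997.7 ≈ 23689 km.

23689 km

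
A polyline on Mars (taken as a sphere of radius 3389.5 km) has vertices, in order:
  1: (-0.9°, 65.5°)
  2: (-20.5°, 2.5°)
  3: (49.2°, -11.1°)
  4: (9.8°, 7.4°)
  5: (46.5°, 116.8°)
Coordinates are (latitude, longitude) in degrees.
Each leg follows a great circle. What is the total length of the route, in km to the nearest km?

16173 km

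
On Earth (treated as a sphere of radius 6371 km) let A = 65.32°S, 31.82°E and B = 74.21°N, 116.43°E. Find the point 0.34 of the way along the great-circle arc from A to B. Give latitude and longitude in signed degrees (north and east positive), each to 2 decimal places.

-17.44°, 57.75°

The central angle between A and B is δ = 2.6133 rad.
With f = 0.34, the slerp weights are sin((1−f)δ)/sin δ = 1.9606 and sin(fδ)/sin δ = 1.5399.
Weighted sum of the unit vectors: (1.9606)·(0.3548,0.2202,-0.9087) + (1.5399)·(-0.1211,0.2437,0.9623) = (0.5091, 0.8069, -0.2997).
Converting back: φ = atan2(z, √(x²+y²)) = -17.44°, λ = atan2(y, x) = 57.75°.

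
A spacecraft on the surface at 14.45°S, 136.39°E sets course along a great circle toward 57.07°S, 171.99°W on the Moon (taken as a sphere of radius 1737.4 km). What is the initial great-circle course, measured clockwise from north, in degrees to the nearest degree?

150°

Δλ = 51.620° = 0.9009 rad.
y = sin Δλ · cos φ₂ = (0.7839)(0.5436) = 0.4261
x = cos φ₁ sin φ₂ − sin φ₁ cos φ₂ cos Δλ = (0.9684)(-0.8393) − (-0.2495)(0.5436)(0.6209) = -0.7286
θ = atan2(y, x) = 149.68°, so the bearing is 150°.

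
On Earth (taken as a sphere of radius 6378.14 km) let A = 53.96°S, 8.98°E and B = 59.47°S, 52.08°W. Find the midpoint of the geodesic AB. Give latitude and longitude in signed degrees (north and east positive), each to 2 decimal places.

-60.49°, -19.07°

Central angle δ = 0.5714 rad. Interpolating on the sphere with fraction f = 0.5:
P = [sin((1−f)δ)·A + sin(fδ)·B] / sin δ = 0.5211·A + 0.5211·B in Cartesian coordinates,
giving P = (0.4655, -0.1610, -0.8703), i.e. latitude -60.49°, longitude -19.07°.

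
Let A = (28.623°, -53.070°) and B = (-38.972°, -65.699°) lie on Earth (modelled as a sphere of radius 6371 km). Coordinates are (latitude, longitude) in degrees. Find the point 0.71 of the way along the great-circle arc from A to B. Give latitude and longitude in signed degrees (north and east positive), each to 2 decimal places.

Central angle δ = 1.1975 rad. Interpolating on the sphere with fraction f = 0.71:
P = [sin((1−f)δ)·A + sin(fδ)·B] / sin δ = 0.3655·A + 0.8070·B in Cartesian coordinates,
giving P = (0.4510, -0.8283, -0.3325), i.e. latitude -19.42°, longitude -61.43°.

-19.42°, -61.43°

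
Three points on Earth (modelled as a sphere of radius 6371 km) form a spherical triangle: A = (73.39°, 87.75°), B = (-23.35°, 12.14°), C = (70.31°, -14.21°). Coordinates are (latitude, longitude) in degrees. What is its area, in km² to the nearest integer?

21967153 km²

Side lengths (central angles): a = 1.6669, b = 0.4901, c = 1.8908 rad; semiperimeter s = 2.0239.
By l'Huilier's theorem, tan(E/4) = √[tan(s/2) tan((s−a)/2) tan((s−b)/2) tan((s−c)/2)], giving spherical excess E = 0.5412 rad.
Area = E·R² = 0.5412 × (6371)² ≈ 21967153 km².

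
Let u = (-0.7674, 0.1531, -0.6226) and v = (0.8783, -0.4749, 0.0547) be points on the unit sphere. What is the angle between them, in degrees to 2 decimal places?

u·v = -0.7808; |u| = 1.0000, |v| = 1.0000.
cos θ = (u·v)/(|u||v|) = -0.7808, so θ = 141.33°.

141.33°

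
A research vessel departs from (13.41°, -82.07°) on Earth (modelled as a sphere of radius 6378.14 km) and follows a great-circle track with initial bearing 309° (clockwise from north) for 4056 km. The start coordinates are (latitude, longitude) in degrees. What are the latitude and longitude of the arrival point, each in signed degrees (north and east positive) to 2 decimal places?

33.38°, -115.62°

Angular distance δ = d/R = 4056/6378.14 = 0.63592 rad; initial bearing θ = 5.3931 rad.
sin φ₂ = sin φ₁ cos δ + cos φ₁ sin δ cos θ = (0.2319)(0.8045) + (0.9727)(0.5939)(0.6293) = 0.5502, so φ₂ = 33.38°.
Δλ = atan2(sin θ sin δ cos φ₁, cos δ − sin φ₁ sin φ₂) = atan2(-0.4490, 0.6769) = -33.554°.
λ₂ = -82.070° − 33.554° = -115.62°.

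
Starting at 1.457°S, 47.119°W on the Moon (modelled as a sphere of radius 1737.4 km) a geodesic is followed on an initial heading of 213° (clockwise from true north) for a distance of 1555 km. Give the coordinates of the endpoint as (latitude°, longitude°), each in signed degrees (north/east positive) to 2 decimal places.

-42.07°, -82.04°

Angular distance δ = d/R = 1555/1737.4 = 0.89502 rad; initial bearing θ = 3.7176 rad.
sin φ₂ = sin φ₁ cos δ + cos φ₁ sin δ cos θ = (-0.0254)(0.6255) + (0.9997)(0.7802)(-0.8387) = -0.6700, so φ₂ = -42.07°.
Δλ = atan2(sin θ sin δ cos φ₁, cos δ − sin φ₁ sin φ₂) = atan2(-0.4248, 0.6085) = -34.921°.
λ₂ = -47.119° − 34.921° = -82.04°.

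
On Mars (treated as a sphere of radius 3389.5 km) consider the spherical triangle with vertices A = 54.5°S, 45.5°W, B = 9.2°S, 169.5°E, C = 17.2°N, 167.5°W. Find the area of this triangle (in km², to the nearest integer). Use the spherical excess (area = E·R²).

10635671 km²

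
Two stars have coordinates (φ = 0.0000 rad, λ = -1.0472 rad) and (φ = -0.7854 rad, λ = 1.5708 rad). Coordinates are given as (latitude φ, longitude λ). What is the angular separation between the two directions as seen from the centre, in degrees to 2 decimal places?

127.76°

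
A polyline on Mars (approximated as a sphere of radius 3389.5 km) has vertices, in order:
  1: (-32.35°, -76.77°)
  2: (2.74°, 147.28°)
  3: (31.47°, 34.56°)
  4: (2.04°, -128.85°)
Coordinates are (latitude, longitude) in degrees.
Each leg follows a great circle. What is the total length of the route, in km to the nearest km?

Leg 1→2: central angle 2.2550 rad, distance 7643.4 km.
Leg 2→3: central angle 1.8798 rad, distance 6371.5 km.
Leg 3→4: central angle 2.4953 rad, distance 8457.7 km.
Total: 7643.4 + 6371.5 + 8457.7 ≈ 22473 km.

22473 km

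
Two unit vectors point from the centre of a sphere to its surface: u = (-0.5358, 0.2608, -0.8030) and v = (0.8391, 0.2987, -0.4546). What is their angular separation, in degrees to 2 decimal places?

90.38°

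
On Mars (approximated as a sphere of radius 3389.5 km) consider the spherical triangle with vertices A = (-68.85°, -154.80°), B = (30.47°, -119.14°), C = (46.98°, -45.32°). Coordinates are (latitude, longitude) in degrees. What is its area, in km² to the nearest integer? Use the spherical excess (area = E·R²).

Side lengths (central angles): a = 1.0068, b = 2.4402, c = 1.7929 rad; semiperimeter s = 2.6199.
By l'Huilier's theorem, tan(E/4) = √[tan(s/2) tan((s−a)/2) tan((s−b)/2) tan((s−c)/2)], giving spherical excess E = 1.4982 rad.
Area = E·R² = 1.4982 × (3389.5)² ≈ 17212948 km².

17212948 km²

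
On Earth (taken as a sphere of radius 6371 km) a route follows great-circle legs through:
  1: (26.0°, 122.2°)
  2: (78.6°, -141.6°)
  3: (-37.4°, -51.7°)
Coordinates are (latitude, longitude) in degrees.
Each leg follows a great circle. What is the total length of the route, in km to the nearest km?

Leg 1→2: central angle 1.1478 rad, distance 7312.3 km.
Leg 2→3: central angle 2.2082 rad, distance 14068.5 km.
Total: 7312.3 + 14068.5 ≈ 21381 km.

21381 km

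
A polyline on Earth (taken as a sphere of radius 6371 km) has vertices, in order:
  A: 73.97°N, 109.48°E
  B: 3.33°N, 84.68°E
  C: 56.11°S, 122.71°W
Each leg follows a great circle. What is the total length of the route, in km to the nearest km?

21686 km

Leg A→B: central angle 1.2597 rad, distance 8025.7 km.
Leg B→C: central angle 2.1442 rad, distance 13660.5 km.
Total: 8025.7 + 13660.5 ≈ 21686 km.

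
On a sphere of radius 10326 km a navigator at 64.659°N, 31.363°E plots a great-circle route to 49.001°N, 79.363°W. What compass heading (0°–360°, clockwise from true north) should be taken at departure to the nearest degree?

311°

Δλ = -110.726° = -1.9325 rad.
y = sin Δλ · cos φ₂ = (-0.9353)(0.6560) = -0.6136
x = cos φ₁ sin φ₂ − sin φ₁ cos φ₂ cos Δλ = (0.4280)(0.7547) − (0.9038)(0.6560)(-0.3539) = 0.5329
θ = atan2(y, x) = -49.03°; adding 360° gives 311°.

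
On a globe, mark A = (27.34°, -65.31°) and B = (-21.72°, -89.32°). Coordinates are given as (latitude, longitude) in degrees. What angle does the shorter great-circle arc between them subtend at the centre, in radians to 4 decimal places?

0.9473 rad

In radians: φ₁ = 0.4772, φ₂ = -0.3791, Δλ = -24.010° = -0.4191 rad.
cos c = sin φ₁ sin φ₂ + cos φ₁ cos φ₂ cos Δλ = (0.4593)(-0.3701) + (0.8883)(0.9290)(0.9135) = 0.58386,
so c = arccos(0.58386) = 0.94732 rad.
So the angular separation is 0.9473 rad.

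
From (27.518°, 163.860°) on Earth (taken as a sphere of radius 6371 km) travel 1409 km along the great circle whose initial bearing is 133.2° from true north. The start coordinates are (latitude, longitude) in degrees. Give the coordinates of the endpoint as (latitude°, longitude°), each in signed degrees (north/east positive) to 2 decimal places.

18.52°, 173.57°

Angular distance δ = d/R = 1409/6371 = 0.22116 rad; initial bearing θ = 2.3248 rad.
sin φ₂ = sin φ₁ cos δ + cos φ₁ sin δ cos θ = (0.4620)(0.9756) + (0.8869)(0.2194)(-0.6845) = 0.3176, so φ₂ = 18.52°.
Δλ = atan2(sin θ sin δ cos φ₁, cos δ − sin φ₁ sin φ₂) = atan2(0.1418, 0.8289) = 9.709°.
λ₂ = 163.860° + 9.709° = 173.57°.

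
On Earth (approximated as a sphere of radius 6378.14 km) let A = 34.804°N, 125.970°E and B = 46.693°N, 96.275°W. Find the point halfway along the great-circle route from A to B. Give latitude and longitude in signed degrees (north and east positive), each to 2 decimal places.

66.76°, -178.23°

The central angle between A and B is δ = 1.5724 rad.
With f = 0.5, the slerp weights are sin((1−f)δ)/sin δ = 0.7077 and sin(fδ)/sin δ = 0.7077.
Weighted sum of the unit vectors: (0.7077)·(-0.4823,0.6645,0.5708) + (0.7077)·(-0.0750,-0.6818,0.7277) = (-0.3944, -0.0122, 0.9189).
Converting back: φ = atan2(z, √(x²+y²)) = 66.76°, λ = atan2(y, x) = -178.23°.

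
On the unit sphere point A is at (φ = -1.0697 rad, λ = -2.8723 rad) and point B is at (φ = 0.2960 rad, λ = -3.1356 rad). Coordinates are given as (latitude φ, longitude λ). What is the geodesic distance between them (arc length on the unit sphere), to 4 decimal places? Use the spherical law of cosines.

1.3818

With latitudes φ₁ = -61.289°, φ₂ = 16.960° and longitude difference Δλ = -15.086°:
cos c = sin φ₁ sin φ₂ + cos φ₁ cos φ₂ cos Δλ = (-0.8771)(0.2917) + (0.4804)(0.9565)(0.9655) = 0.18783,
so c = arccos(0.18783) = 1.38185 rad.
On the unit sphere the arc length equals the central angle: 1.3818.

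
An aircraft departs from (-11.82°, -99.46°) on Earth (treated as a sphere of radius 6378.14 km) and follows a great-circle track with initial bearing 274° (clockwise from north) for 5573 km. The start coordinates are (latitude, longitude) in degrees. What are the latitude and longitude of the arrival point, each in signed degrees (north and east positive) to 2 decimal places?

-4.54°, -149.57°

Angular distance δ = d/R = 5573/6378.14 = 0.87377 rad; initial bearing θ = 4.7822 rad.
sin φ₂ = sin φ₁ cos δ + cos φ₁ sin δ cos θ = (-0.2048)(0.6419) + (0.9788)(0.7668)(0.0698) = -0.0791, so φ₂ = -4.54°.
Δλ = atan2(sin θ sin δ cos φ₁, cos δ − sin φ₁ sin φ₂) = atan2(-0.7487, 0.6257) = -50.111°.
λ₂ = -99.460° − 50.111° = -149.57°.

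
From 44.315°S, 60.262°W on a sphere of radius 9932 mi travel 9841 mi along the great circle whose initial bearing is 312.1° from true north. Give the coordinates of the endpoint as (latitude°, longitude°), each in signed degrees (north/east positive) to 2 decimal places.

Angular distance δ = d/R = 9841/9932 = 0.99084 rad; initial bearing θ = 5.4472 rad.
sin φ₂ = sin φ₁ cos δ + cos φ₁ sin δ cos θ = (-0.6986)(0.5480) + (0.7155)(0.8365)(0.6704) = 0.0184, so φ₂ = 1.06°.
Δλ = atan2(sin θ sin δ cos φ₁, cos δ − sin φ₁ sin φ₂) = atan2(-0.4441, 0.5609) = -38.371°.
λ₂ = -60.262° − 38.371° = -98.63°.

1.06°, -98.63°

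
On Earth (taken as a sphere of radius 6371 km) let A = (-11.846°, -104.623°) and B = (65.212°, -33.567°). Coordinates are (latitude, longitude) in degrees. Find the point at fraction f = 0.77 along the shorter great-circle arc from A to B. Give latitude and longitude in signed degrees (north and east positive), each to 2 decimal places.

51.99°, -66.88°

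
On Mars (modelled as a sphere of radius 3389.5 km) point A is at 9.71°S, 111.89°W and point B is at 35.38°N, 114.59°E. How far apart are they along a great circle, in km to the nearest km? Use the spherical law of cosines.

Let φ₁ = -0.1695 rad, φ₂ = 0.6175 rad, and Δλ = -2.3304 rad.
cos c = sin φ₁ sin φ₂ + cos φ₁ cos φ₂ cos Δλ = (-0.1687)(0.5790) + (0.9857)(0.8153)(-0.6886) = -0.65105,
so c = arccos(-0.65105) = 2.27977 rad.
Distance = R·c = 3389.5 × 2.2798 ≈ 7727 km.

7727 km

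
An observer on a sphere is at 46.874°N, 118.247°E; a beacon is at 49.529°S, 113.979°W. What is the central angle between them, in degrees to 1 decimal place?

145.8°

With latitudes φ₁ = 46.874°, φ₂ = -49.529° and longitude difference Δλ = 127.774°:
Haversine: a = sin²(Δφ/2) + cos φ₁ cos φ₂ sin²(Δλ/2) = 0.5558 + (0.6836)(0.6491)(0.8063) = 0.91351.
Central angle c = 2·arcsin(√a) = 2.54457 rad.
So the angular separation is 145.8°.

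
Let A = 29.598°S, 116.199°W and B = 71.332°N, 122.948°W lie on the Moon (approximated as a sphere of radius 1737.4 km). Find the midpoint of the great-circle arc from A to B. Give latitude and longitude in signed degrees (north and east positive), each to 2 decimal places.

20.89°, -118.01°

The central angle between A and B is δ = 1.7635 rad.
With f = 0.5, the slerp weights are sin((1−f)δ)/sin δ = 0.7864 and sin(fδ)/sin δ = 0.7864.
Weighted sum of the unit vectors: (0.7864)·(-0.3839,-0.7802,-0.4939) + (0.7864)·(-0.1741,-0.2686,0.9474) = (-0.4388, -0.8248, 0.3566).
Converting back: φ = atan2(z, √(x²+y²)) = 20.89°, λ = atan2(y, x) = -118.01°.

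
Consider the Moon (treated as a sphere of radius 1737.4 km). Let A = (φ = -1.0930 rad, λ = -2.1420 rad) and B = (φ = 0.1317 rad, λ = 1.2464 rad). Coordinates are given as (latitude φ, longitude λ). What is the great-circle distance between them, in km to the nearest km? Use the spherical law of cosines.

3759 km

With latitudes φ₁ = -62.624°, φ₂ = 7.546° and longitude difference Δλ = -165.859°:
cos c = sin φ₁ sin φ₂ + cos φ₁ cos φ₂ cos Δλ = (-0.8880)(0.1313) + (0.4598)(0.9913)(-0.9697) = -0.55864,
so c = arccos(-0.55864) = 2.16354 rad.
Distance = R·c = 1737.4 × 2.1635 ≈ 3759 km.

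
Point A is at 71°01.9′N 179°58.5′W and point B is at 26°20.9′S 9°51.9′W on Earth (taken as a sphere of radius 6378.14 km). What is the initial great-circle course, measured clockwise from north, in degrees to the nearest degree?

Δλ = 170.110° = 2.9690 rad.
y = sin Δλ · cos φ₂ = (0.1718)(0.8961) = 0.1539
x = cos φ₁ sin φ₂ − sin φ₁ cos φ₂ cos Δλ = (0.3250)(-0.4438) − (0.9457)(0.8961)(-0.9851) = 0.6906
θ = atan2(y, x) = 12.56°, so the bearing is 13°.

13°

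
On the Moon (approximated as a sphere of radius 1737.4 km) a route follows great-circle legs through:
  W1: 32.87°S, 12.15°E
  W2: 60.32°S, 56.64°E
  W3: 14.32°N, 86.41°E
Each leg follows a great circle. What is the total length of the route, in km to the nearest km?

3584 km

Leg W1→W2: central angle 0.6948 rad, distance 1207.1 km.
Leg W2→W3: central angle 1.3678 rad, distance 2376.5 km.
Total: 1207.1 + 2376.5 ≈ 3584 km.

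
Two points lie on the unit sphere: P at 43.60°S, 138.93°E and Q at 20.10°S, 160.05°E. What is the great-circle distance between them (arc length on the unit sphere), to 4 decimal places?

0.5128

In radians: φ₁ = -0.7610, φ₂ = -0.3508, Δλ = 21.120° = 0.3686 rad.
cos c = sin φ₁ sin φ₂ + cos φ₁ cos φ₂ cos Δλ = (-0.6896)(-0.3437) + (0.7242)(0.9391)(0.9328) = 0.87138,
so c = arccos(0.87138) = 0.51279 rad.
On the unit sphere the arc length equals the central angle: 0.5128.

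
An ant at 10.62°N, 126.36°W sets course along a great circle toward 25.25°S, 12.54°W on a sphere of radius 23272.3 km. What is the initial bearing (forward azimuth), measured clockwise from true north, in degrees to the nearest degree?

113°

Δλ = 113.820° = 1.9865 rad.
y = sin Δλ · cos φ₂ = (0.9148)(0.9045) = 0.8274
x = cos φ₁ sin φ₂ − sin φ₁ cos φ₂ cos Δλ = (0.9829)(-0.4266) − (0.1843)(0.9045)(-0.4039) = -0.3519
θ = atan2(y, x) = 113.04°, so the bearing is 113°.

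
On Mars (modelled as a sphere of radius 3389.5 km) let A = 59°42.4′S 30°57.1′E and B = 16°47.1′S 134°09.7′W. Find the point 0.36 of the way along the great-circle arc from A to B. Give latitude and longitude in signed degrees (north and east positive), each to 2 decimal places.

The central angle between A and B is δ = 1.7899 rad.
With f = 0.36, the slerp weights are sin((1−f)δ)/sin δ = 0.9333 and sin(fδ)/sin δ = 0.6154.
Weighted sum of the unit vectors: (0.9333)·(0.4326,0.2594,-0.8635) + (0.6154)·(-0.6670,-0.6868,-0.2888) = (-0.0068, -0.1806, -0.9835).
Converting back: φ = atan2(z, √(x²+y²)) = -79.59°, λ = atan2(y, x) = -92.14°.

-79.59°, -92.14°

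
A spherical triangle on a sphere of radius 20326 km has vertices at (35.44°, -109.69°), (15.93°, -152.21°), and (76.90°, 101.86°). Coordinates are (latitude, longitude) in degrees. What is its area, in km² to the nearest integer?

209960665 km²

Side lengths (central angles): a = 1.3618, b = 1.1512, c = 0.7428 rad; semiperimeter s = 1.6279.
By l'Huilier's theorem, tan(E/4) = √[tan(s/2) tan((s−a)/2) tan((s−b)/2) tan((s−c)/2)], giving spherical excess E = 0.5082 rad.
Area = E·R² = 0.5082 × (20326)² ≈ 209960665 km².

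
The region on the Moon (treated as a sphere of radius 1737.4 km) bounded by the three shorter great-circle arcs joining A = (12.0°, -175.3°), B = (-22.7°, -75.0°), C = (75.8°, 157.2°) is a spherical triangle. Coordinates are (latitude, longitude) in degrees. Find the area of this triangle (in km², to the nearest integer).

5246457 km²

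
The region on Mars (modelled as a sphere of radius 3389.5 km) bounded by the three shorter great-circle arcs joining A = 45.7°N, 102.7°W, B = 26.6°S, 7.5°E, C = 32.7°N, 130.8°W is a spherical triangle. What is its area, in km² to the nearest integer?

Side lengths (central angles): a = 2.5043, b = 0.4392, c = 2.1366 rad; semiperimeter s = 2.5400.
By l'Huilier's theorem, tan(E/4) = √[tan(s/2) tan((s−a)/2) tan((s−b)/2) tan((s−c)/2)], giving spherical excess E = 0.5698 rad.
Area = E·R² = 0.5698 × (3389.5)² ≈ 6546483 km².

6546483 km²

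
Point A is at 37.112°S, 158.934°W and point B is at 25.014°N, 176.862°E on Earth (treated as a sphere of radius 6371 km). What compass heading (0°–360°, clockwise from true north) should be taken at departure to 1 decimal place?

336.0°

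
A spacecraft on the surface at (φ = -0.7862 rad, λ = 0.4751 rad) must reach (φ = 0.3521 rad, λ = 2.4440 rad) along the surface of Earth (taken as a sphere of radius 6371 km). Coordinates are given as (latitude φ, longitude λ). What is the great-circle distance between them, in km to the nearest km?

13352 km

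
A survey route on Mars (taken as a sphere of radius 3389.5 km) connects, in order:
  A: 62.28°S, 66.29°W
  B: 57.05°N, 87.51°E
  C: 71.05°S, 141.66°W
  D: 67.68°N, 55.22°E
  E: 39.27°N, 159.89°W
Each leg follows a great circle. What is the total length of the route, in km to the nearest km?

33382 km

Leg A→B: central angle 2.8954 rad, distance 9813.9 km.
Leg B→C: central angle 2.7120 rad, distance 9192.4 km.
Leg C→D: central angle 3.0228 rad, distance 10245.9 km.
Leg D→E: central angle 1.2185 rad, distance 4130.2 km.
Total: 9813.9 + 9192.4 + 10245.9 + 4130.2 ≈ 33382 km.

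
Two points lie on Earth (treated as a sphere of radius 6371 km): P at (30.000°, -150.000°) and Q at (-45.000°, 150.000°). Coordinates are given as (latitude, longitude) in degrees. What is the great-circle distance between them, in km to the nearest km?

Let φ₁ = 0.5236 rad, φ₂ = -0.7854 rad, and Δλ = -1.0472 rad.
cos c = sin φ₁ sin φ₂ + cos φ₁ cos φ₂ cos Δλ = (0.5000)(-0.7071) + (0.8660)(0.7071)(0.5000) = -0.04737,
so c = arccos(-0.04737) = 1.61818 rad.
Distance = R·c = 6371 × 1.6182 ≈ 10309 km.

10309 km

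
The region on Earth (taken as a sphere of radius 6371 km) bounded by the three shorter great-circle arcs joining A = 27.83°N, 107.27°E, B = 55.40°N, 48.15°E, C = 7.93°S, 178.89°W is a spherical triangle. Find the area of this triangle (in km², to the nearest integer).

26084067 km²

Side lengths (central angles): a = 2.0908, b = 1.3905, c = 0.8737 rad; semiperimeter s = 2.1774.
By l'Huilier's theorem, tan(E/4) = √[tan(s/2) tan((s−a)/2) tan((s−b)/2) tan((s−c)/2)], giving spherical excess E = 0.6426 rad.
Area = E·R² = 0.6426 × (6371)² ≈ 26084067 km².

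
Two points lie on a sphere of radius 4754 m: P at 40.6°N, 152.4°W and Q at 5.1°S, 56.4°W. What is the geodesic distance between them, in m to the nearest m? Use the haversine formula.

In radians: φ₁ = 0.7086, φ₂ = -0.0890, Δλ = 96.000° = 1.6755 rad.
Haversine: a = sin²(Δφ/2) + cos φ₁ cos φ₂ sin²(Δλ/2) = 0.1508 + (0.7593)(0.9960)(0.5523) = 0.56845.
Central angle c = 2·arcsin(√a) = 1.70813 rad.
Distance = R·c = 4754 × 1.7081 ≈ 8120 m.

8120 m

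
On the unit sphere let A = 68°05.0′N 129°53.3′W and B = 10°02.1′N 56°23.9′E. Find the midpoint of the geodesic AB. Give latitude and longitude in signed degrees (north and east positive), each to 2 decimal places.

The central angle between A and B is δ = 1.7759 rad.
With f = 0.5, the slerp weights are sin((1−f)δ)/sin δ = 0.7924 and sin(fδ)/sin δ = 0.7924.
Weighted sum of the unit vectors: (0.7924)·(-0.2394,-0.2864,0.9277) + (0.7924)·(0.5449,0.8202,0.1742) = (0.2421, 0.4230, 0.8732).
Converting back: φ = atan2(z, √(x²+y²)) = 60.83°, λ = atan2(y, x) = 60.21°.

60.83°, 60.21°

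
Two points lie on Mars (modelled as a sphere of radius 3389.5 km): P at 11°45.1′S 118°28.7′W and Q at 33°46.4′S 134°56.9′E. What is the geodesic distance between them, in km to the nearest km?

Let φ₁ = -0.2051 rad, φ₂ = -0.5895 rad, and Δλ = -1.8601 rad.
cos c = sin φ₁ sin φ₂ + cos φ₁ cos φ₂ cos Δλ = (-0.2037)(-0.5559) + (0.9790)(0.8312)(-0.2852) = -0.11891,
so c = arccos(-0.11891) = 1.68999 rad.
Distance = R·c = 3389.5 × 1.6900 ≈ 5728 km.

5728 km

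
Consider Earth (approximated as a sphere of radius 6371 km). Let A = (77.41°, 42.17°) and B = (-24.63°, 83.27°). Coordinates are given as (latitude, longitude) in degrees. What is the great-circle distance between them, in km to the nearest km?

Let φ₁ = 1.3511 rad, φ₂ = -0.4299 rad, and Δλ = 0.7173 rad.
cos c = sin φ₁ sin φ₂ + cos φ₁ cos φ₂ cos Δλ = (0.9760)(-0.4168) + (0.2180)(0.9090)(0.7536) = -0.25742,
so c = arccos(-0.25742) = 1.83115 rad.
Distance = R·c = 6371 × 1.8312 ≈ 11666 km.

11666 km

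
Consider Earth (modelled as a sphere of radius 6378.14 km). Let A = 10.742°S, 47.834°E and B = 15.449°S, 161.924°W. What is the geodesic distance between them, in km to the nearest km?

15649 km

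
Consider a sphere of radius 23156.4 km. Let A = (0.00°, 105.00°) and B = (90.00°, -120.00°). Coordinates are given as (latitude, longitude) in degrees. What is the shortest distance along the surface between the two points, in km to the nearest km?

In radians: φ₁ = 0.0000, φ₂ = 1.5708, Δλ = 135.000° = 2.3562 rad.
cos c = sin φ₁ sin φ₂ + cos φ₁ cos φ₂ cos Δλ = (0.0000)(1.0000) + (1.0000)(0.0000)(-0.7071) = 0.00000,
so c = arccos(0.00000) = 1.57080 rad.
Distance = R·c = 23156.4 × 1.5708 ≈ 36374 km.

36374 km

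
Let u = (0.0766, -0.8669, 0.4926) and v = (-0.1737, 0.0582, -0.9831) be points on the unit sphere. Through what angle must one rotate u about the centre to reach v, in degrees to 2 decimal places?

u·v = -0.5480; |u| = 1.0000, |v| = 1.0000.
cos θ = (u·v)/(|u||v|) = -0.5480, so θ = 123.23°.

123.23°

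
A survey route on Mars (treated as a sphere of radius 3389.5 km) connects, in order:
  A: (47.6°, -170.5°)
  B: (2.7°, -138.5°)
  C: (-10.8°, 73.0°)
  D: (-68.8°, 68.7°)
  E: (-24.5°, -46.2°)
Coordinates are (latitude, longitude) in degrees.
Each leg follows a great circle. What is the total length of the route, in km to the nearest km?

Leg A→B: central angle 0.9198 rad, distance 3117.6 km.
Leg B→C: central angle 2.5782 rad, distance 8738.7 km.
Leg C→D: central angle 1.0135 rad, distance 3435.2 km.
Leg D→E: central angle 1.3201 rad, distance 4474.5 km.
Total: 3117.6 + 8738.7 + 3435.2 + 4474.5 ≈ 19766 km.

19766 km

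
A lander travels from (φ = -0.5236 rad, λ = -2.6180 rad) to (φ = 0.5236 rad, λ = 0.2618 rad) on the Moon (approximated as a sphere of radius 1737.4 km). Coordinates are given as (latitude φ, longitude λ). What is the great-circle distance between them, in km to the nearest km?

Let φ₁ = -0.5236 rad, φ₂ = 0.5236 rad, and Δλ = 2.8798 rad.
cos c = sin φ₁ sin φ₂ + cos φ₁ cos φ₂ cos Δλ = (-0.5000)(0.5000) + (0.8660)(0.8660)(-0.9659) = -0.97445,
so c = arccos(-0.97445) = 2.91504 rad.
Distance = R·c = 1737.4 × 2.9150 ≈ 5065 km.

5065 km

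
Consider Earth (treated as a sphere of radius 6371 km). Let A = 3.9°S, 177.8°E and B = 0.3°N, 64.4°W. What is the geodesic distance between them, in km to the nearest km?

13094 km

With latitudes φ₁ = -3.900°, φ₂ = 0.300° and longitude difference Δλ = 117.800°:
cos c = sin φ₁ sin φ₂ + cos φ₁ cos φ₂ cos Δλ = (-0.0680)(0.0052) + (0.9977)(1.0000)(-0.4664) = -0.46566,
so c = arccos(-0.46566) = 2.05517 rad.
Distance = R·c = 6371 × 2.0552 ≈ 13094 km.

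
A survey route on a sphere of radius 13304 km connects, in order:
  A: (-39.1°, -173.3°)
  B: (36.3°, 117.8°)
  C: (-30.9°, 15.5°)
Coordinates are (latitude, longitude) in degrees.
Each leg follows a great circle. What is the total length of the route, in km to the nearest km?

50005 km

Leg A→B: central angle 1.7196 rad, distance 22877.0 km.
Leg B→C: central angle 2.0391 rad, distance 27127.7 km.
Total: 22877.0 + 27127.7 ≈ 50005 km.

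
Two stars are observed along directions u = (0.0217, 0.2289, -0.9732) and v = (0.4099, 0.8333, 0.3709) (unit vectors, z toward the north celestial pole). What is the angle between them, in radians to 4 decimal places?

u·v = -0.1613; |u| = 1.0000, |v| = 1.0000.
cos θ = (u·v)/(|u||v|) = -0.1613, so θ = 1.7328 rad.

1.7328 rad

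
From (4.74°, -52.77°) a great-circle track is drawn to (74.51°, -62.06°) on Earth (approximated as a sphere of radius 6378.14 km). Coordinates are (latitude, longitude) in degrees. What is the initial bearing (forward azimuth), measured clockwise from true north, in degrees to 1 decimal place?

Δλ = -9.290° = -0.1621 rad.
y = sin Δλ · cos φ₂ = (-0.1614)(0.2671) = -0.0431
x = cos φ₁ sin φ₂ − sin φ₁ cos φ₂ cos Δλ = (0.9966)(0.9637) − (0.0826)(0.2671)(0.9869) = 0.9386
θ = atan2(y, x) = -2.63°; adding 360° gives 357.4°.

357.4°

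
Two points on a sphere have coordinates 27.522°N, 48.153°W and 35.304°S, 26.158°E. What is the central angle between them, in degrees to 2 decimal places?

Let φ₁ = 0.4803 rad, φ₂ = -0.6162 rad, and Δλ = 1.2970 rad.
cos c = sin φ₁ sin φ₂ + cos φ₁ cos φ₂ cos Δλ = (0.4621)(-0.5779) + (0.8868)(0.8161)(0.2704) = -0.07134,
so c = arccos(-0.07134) = 1.64219 rad.
So the angular separation is 94.09°.

94.09°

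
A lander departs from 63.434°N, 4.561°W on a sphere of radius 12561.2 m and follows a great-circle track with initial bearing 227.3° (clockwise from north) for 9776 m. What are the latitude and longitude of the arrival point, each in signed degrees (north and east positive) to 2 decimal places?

25.09°, -39.29°

Angular distance δ = d/R = 9776/12561.2 = 0.77827 rad; initial bearing θ = 3.9671 rad.
sin φ₂ = sin φ₁ cos δ + cos φ₁ sin δ cos θ = (0.8944)(0.7121) + (0.4472)(0.7020)(-0.6782) = 0.4240, so φ₂ = 25.09°.
Δλ = atan2(sin θ sin δ cos φ₁, cos δ − sin φ₁ sin φ₂) = atan2(-0.2307, 0.3329) = -34.729°.
λ₂ = -4.561° − 34.729° = -39.29°.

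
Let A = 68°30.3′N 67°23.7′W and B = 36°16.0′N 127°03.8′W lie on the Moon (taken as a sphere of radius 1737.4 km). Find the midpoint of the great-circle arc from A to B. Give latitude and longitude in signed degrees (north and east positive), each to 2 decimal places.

Central angle δ = 0.7960 rad. Interpolating on the sphere with fraction f = 0.5:
P = [sin((1−f)δ)·A + sin(fδ)·B] / sin δ = 0.5424·A + 0.5424·B in Cartesian coordinates,
giving P = (-0.1872, -0.5324, 0.8255), i.e. latitude 55.64°, longitude -109.37°.

55.64°, -109.37°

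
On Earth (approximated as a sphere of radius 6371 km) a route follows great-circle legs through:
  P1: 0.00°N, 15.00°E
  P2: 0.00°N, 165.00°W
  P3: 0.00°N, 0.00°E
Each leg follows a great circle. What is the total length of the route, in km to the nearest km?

38362 km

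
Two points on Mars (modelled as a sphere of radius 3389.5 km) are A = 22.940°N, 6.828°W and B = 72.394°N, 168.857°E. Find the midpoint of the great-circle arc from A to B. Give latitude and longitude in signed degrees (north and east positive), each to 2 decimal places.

65.23°, -4.72°

Central angle δ = 1.4769 rad. Interpolating on the sphere with fraction f = 0.5:
P = [sin((1−f)δ)·A + sin(fδ)·B] / sin δ = 0.6761·A + 0.6761·B in Cartesian coordinates,
giving P = (0.4176, -0.0345, 0.9080), i.e. latitude 65.23°, longitude -4.72°.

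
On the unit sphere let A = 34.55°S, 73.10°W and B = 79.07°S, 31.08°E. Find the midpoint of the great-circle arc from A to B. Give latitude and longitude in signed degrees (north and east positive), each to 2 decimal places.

The central angle between A and B is δ = 1.0256 rad.
With f = 0.5, the slerp weights are sin((1−f)δ)/sin δ = 0.5738 and sin(fδ)/sin δ = 0.5738.
Weighted sum of the unit vectors: (0.5738)·(0.2394,-0.7881,-0.5671) + (0.5738)·(0.1624,0.0979,-0.9819) = (0.2306, -0.3960, -0.8888).
Converting back: φ = atan2(z, √(x²+y²)) = -62.73°, λ = atan2(y, x) = -59.79°.

-62.73°, -59.79°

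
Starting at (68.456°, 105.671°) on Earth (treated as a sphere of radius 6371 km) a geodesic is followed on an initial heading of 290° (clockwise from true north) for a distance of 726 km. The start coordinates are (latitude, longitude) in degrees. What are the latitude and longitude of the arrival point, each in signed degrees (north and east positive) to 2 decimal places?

69.78°, 87.66°

Angular distance δ = d/R = 726/6371 = 0.11395 rad; initial bearing θ = 5.0615 rad.
sin φ₂ = sin φ₁ cos δ + cos φ₁ sin δ cos θ = (0.9301)(0.9935) + (0.3672)(0.1137)(0.3420) = 0.9384, so φ₂ = 69.78°.
Δλ = atan2(sin θ sin δ cos φ₁, cos δ − sin φ₁ sin φ₂) = atan2(-0.0392, 0.1207) = -18.010°.
λ₂ = 105.671° − 18.010° = 87.66°.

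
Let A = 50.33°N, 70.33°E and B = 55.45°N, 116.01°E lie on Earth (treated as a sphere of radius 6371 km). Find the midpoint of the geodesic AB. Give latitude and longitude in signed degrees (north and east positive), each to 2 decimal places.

The central angle between A and B is δ = 0.4802 rad.
With f = 0.5, the slerp weights are sin((1−f)δ)/sin δ = 0.5148 and sin(fδ)/sin δ = 0.5148.
Weighted sum of the unit vectors: (0.5148)·(0.2149,0.6011,0.7697) + (0.5148)·(-0.2487,0.5097,0.8236) = (-0.0174, 0.5718, 0.8202).
Converting back: φ = atan2(z, √(x²+y²)) = 55.11°, λ = atan2(y, x) = 91.74°.

55.11°, 91.74°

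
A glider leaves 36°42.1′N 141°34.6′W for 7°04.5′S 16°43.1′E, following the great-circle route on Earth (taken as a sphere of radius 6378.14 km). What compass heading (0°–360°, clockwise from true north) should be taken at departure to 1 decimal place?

Δλ = 158.295° = 2.7628 rad.
y = sin Δλ · cos φ₂ = (0.3698)(0.9924) = 0.3670
x = cos φ₁ sin φ₂ − sin φ₁ cos φ₂ cos Δλ = (0.8018)(-0.1232) − (0.5976)(0.9924)(-0.9291) = 0.4523
θ = atan2(y, x) = 39.06°, so the bearing is 39.1°.

39.1°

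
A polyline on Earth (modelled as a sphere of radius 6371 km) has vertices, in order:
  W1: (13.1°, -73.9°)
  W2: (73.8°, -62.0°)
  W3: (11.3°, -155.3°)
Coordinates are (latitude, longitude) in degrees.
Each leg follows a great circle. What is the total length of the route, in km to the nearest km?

15696 km

Leg W1→W2: central angle 1.0661 rad, distance 6792.1 km.
Leg W2→W3: central angle 1.3975 rad, distance 8903.6 km.
Total: 6792.1 + 8903.6 ≈ 15696 km.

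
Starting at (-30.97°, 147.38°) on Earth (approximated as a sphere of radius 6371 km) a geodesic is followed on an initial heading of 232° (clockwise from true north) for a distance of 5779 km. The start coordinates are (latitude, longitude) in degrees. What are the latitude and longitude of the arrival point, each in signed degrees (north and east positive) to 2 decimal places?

Angular distance δ = d/R = 5779/6371 = 0.90708 rad; initial bearing θ = 4.0492 rad.
sin φ₂ = sin φ₁ cos δ + cos φ₁ sin δ cos θ = (-0.5146)(0.6160) + (0.8574)(0.7877)(-0.6157) = -0.7328, so φ₂ = -47.12°.
Δλ = atan2(sin θ sin δ cos φ₁, cos δ − sin φ₁ sin φ₂) = atan2(-0.5322, 0.2389) = -65.823°.
λ₂ = 147.380° − 65.823° = 81.56°.

-47.12°, 81.56°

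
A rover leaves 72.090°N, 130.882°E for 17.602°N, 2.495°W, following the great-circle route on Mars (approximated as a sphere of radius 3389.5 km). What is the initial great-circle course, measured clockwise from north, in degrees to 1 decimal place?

315.9°

Δλ = -133.377° = -2.3279 rad.
y = sin Δλ · cos φ₂ = (-0.7269)(0.9532) = -0.6928
x = cos φ₁ sin φ₂ − sin φ₁ cos φ₂ cos Δλ = (0.3075)(0.3024) − (0.9515)(0.9532)(-0.6868) = 0.7159
θ = atan2(y, x) = -44.06°; adding 360° gives 315.9°.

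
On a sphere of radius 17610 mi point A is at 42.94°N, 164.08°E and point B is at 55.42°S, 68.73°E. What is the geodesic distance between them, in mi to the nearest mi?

Let φ₁ = 0.7494 rad, φ₂ = -0.9673 rad, and Δλ = -1.6642 rad.
Haversine: a = sin²(Δφ/2) + cos φ₁ cos φ₂ sin²(Δλ/2) = 0.5727 + (0.7321)(0.5676)(0.5466) = 0.79981.
Central angle c = 2·arcsin(√a) = 2.21382 rad.
Distance = R·c = 17610 × 2.2138 ≈ 38985 mi.

38985 mi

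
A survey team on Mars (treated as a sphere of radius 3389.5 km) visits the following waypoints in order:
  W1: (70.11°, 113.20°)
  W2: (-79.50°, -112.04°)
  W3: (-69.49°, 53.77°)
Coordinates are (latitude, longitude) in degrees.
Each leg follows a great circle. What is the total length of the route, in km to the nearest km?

11614 km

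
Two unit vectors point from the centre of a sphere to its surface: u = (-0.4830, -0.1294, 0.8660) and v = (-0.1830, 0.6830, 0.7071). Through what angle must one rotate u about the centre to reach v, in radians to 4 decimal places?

0.9117 rad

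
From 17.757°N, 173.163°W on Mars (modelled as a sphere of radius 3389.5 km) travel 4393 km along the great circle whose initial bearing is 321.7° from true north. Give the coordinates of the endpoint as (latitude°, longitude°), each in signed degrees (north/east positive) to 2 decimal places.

Angular distance δ = d/R = 4393/3389.5 = 1.29606 rad; initial bearing θ = 5.6147 rad.
sin φ₂ = sin φ₁ cos δ + cos φ₁ sin δ cos θ = (0.3050)(0.2713) + (0.9524)(0.9625)(0.7848) = 0.8021, so φ₂ = 53.33°.
Δλ = atan2(sin θ sin δ cos φ₁, cos δ − sin φ₁ sin φ₂) = atan2(-0.5681, 0.0267) = -87.312°.
λ₂ = -173.163° − 87.312° = -260.48° → 99.52° after wrapping to (−180°, 180°].

53.33°, 99.52°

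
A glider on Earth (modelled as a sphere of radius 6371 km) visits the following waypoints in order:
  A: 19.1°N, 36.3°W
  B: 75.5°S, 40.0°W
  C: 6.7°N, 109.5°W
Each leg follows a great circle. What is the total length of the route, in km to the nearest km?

20695 km

Leg A→B: central angle 1.6516 rad, distance 10522.2 km.
Leg B→C: central angle 1.5967 rad, distance 10172.4 km.
Total: 10522.2 + 10172.4 ≈ 20695 km.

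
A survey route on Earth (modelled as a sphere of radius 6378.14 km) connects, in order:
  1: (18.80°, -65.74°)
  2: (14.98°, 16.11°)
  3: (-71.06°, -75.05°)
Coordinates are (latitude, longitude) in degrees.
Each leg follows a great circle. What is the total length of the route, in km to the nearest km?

20286 km

Leg 1→2: central angle 1.3562 rad, distance 8650.1 km.
Leg 2→3: central angle 1.8243 rad, distance 11635.9 km.
Total: 8650.1 + 11635.9 ≈ 20286 km.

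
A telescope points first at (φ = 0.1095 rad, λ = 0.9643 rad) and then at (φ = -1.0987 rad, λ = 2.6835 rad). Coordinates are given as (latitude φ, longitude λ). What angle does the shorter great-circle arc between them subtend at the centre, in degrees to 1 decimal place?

99.4°

Let φ₁ = 0.1095 rad, φ₂ = -1.0987 rad, and Δλ = 1.7192 rad.
Haversine: a = sin²(Δφ/2) + cos φ₁ cos φ₂ sin²(Δλ/2) = 0.3226 + (0.9940)(0.4548)(0.5739) = 0.58208.
Central angle c = 2·arcsin(√a) = 1.73571 rad.
So the angular separation is 99.4°.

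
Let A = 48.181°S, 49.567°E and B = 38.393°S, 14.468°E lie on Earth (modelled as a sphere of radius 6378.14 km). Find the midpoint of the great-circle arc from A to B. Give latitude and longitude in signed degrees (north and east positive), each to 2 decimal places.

-44.64°, 30.56°

The central angle between A and B is δ = 0.4725 rad.
With f = 0.5, the slerp weights are sin((1−f)δ)/sin δ = 0.5143 and sin(fδ)/sin δ = 0.5143.
Weighted sum of the unit vectors: (0.5143)·(0.4324,0.5075,-0.7453) + (0.5143)·(0.7589,0.1958,-0.6211) = (0.6127, 0.3617, -0.7027).
Converting back: φ = atan2(z, √(x²+y²)) = -44.64°, λ = atan2(y, x) = 30.56°.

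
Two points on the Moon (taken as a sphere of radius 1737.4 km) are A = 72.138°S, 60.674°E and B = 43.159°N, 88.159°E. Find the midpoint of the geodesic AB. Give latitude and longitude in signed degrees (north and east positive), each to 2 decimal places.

-14.83°, 80.11°

Central angle δ = 2.0404 rad. Interpolating on the sphere with fraction f = 0.5:
P = [sin((1−f)δ)·A + sin(fδ)·B] / sin δ = 0.9557·A + 0.9557·B in Cartesian coordinates,
giving P = (0.1660, 0.9523, -0.2559), i.e. latitude -14.83°, longitude 80.11°.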